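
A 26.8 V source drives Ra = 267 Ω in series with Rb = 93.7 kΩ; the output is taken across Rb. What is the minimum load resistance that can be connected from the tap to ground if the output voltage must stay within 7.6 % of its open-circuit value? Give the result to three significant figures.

Output resistance R_th = Ra‖Rb = (267 × 93700)/93970 = 266.2 Ω.
The fractional drop is R_th/(R_th + R_L); requiring this ≤ 0.0760 gives R_L ≥ R_th(1/0.0760 − 1) = 266.2 × 12.16 = 3.24 kΩ.

R_L(min) ≈ 3.24 kΩ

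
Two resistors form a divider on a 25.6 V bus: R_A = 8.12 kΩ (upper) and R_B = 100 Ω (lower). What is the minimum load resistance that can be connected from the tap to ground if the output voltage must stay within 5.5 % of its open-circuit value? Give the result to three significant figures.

R_L(min) ≈ 1.70 kΩ

Output resistance R_th = R_A‖R_B = (8120 × 100)/8220 = 98.78 Ω.
The fractional drop is R_th/(R_th + R_L); requiring this ≤ 0.0550 gives R_L ≥ R_th(1/0.0550 − 1) = 98.78 × 17.18 = 1.70 kΩ.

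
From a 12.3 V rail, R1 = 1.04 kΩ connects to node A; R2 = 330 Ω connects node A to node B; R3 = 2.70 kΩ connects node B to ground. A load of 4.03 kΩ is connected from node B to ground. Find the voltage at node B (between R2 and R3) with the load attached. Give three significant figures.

V ≈ 6.66 V

At node B, R3 is in parallel with the load: R3‖R_L = 1617 Ω.
Below node A the resistance is R2 + (R3‖R_L) = 1947 Ω, so V_A = 12.3 × 1947/2987 = 8.017 V.
Then V_B = V_A × (R3‖R_L)/(R2 + R3‖R_L) = 8.017 × 1617/1947 = 6.66 V.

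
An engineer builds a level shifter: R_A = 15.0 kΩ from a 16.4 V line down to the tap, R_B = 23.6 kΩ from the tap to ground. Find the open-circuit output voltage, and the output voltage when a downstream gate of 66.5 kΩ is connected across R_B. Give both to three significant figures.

Unloaded: 10.0 V; loaded: 8.81 V

Open-circuit: V = 16.4 × 23.6/(15.0 + 23.6) = 10.0 V.
With the load, R_B becomes R_B‖R_L = 17.42 kΩ, so V = 16.4 × 17.42/32.42 = 8.81 V.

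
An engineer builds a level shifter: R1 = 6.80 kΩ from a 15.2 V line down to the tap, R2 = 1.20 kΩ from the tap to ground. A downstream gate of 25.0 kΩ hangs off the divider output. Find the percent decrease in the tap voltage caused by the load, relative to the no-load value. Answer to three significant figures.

The divider's output (Thévenin) resistance is R1‖R2 = 1.020 kΩ.
Fractional drop under load = R_th/(R_th + R_L) = 1.020 / (1.020 + 25.0) = 0.03920.
So the output falls by 3.92 %.

3.92 %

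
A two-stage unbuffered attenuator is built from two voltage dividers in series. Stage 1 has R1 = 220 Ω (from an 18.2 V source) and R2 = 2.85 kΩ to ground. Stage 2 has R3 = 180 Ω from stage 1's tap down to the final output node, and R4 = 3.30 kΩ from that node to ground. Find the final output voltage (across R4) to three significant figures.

V_out ≈ 15.1 V

Stage 2 presents R3+R4 = 3480 Ω as a load on stage 1's tap.
Stage 1's lower leg becomes R2‖(R3+R4) = 1567 Ω, so V_mid = 18.2 × 1567/1787 = 15.96 V.
Stage 2 is itself unloaded: V_out = V_mid × R4/(R3+R4) = 15.96 × 3300/3480 = 15.1 V.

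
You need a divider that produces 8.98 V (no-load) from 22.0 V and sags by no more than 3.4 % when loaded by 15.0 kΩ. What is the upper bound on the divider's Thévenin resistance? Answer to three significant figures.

Loading drop = R_th/(R_th + R_L) ≤ 0.0340, so R_th ≤ R_L · ε/(1−ε) = 15.0 kΩ × 0.0340/0.9660 = 528 Ω.

R_th ≤ 528 Ω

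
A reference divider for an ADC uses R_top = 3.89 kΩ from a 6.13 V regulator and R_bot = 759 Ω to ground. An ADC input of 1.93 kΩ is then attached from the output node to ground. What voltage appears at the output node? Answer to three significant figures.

V_out ≈ 0.753 V

The load sits in parallel with R_bot: R_bot‖R_L = (759 × 1930) / (759 + 1930) = 544.8 Ω.
V_out = 6.13 × 544.8 / (3890 + 544.8) = 6.13 × 544.8/4435 = 0.753 V.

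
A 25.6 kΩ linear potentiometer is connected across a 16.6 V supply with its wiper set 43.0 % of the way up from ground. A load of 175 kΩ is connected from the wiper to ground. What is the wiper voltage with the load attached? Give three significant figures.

The wiper splits the pot into (1−α)R = 14.59 kΩ above and αR = 11.01 kΩ below.
Lower section ‖ load = 10.36 kΩ.
V_wiper = 16.6 × 10.36/(14.59 + 10.36) = 6.89 V.

V ≈ 6.89 V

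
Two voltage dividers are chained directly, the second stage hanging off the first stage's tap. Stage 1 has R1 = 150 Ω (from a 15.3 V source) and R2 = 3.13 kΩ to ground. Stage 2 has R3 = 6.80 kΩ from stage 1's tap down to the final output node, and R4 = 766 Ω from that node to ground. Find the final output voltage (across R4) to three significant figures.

V_out ≈ 1.45 V

Stage 2 presents R3+R4 = 7566 Ω as a load on stage 1's tap.
Stage 1's lower leg becomes R2‖(R3+R4) = 2214 Ω, so V_mid = 15.3 × 2214/2364 = 14.33 V.
Stage 2 is itself unloaded: V_out = V_mid × R4/(R3+R4) = 14.33 × 766/7566 = 1.45 V.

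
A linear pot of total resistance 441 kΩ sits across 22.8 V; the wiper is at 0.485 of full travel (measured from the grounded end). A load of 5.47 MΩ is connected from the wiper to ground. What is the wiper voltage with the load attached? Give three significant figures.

The wiper splits the pot into (1−α)R = 227.1 kΩ above and αR = 213.9 kΩ below.
Lower section ‖ load = 205.8 kΩ.
V_wiper = 22.8 × 205.8/(227.1 + 205.8) = 10.8 V.

V ≈ 10.8 V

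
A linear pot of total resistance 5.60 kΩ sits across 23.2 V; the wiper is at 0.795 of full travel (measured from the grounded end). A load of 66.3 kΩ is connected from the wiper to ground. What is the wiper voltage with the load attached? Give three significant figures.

The wiper splits the pot into (1−α)R = 1.148 kΩ above and αR = 4.452 kΩ below.
Lower section ‖ load = 4.172 kΩ.
V_wiper = 23.2 × 4.172/(1.148 + 4.172) = 18.2 V.

V ≈ 18.2 V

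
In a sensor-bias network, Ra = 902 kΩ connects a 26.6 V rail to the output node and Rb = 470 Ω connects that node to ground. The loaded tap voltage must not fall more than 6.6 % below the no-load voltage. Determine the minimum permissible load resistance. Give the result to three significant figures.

Output resistance R_th = Ra‖Rb = (902000 × 470)/902500 = 469.8 Ω.
The fractional drop is R_th/(R_th + R_L); requiring this ≤ 0.0660 gives R_L ≥ R_th(1/0.0660 − 1) = 469.8 × 14.15 = 6.65 kΩ.

R_L(min) ≈ 6.65 kΩ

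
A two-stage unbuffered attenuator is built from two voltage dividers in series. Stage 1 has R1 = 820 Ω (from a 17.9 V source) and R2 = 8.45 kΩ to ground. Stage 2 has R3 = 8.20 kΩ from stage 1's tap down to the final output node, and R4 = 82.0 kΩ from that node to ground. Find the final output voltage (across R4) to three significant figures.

V_out ≈ 14.7 V

Stage 2 presents R3+R4 = 90200 Ω as a load on stage 1's tap.
Stage 1's lower leg becomes R2‖(R3+R4) = 7726 Ω, so V_mid = 17.9 × 7726/8546 = 16.18 V.
Stage 2 is itself unloaded: V_out = V_mid × R4/(R3+R4) = 16.18 × 82000/90200 = 14.7 V.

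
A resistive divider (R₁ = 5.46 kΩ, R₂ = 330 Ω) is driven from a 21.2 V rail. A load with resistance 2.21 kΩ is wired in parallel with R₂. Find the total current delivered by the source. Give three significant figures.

R₂‖R_L = 287.1 Ω, so the source sees R₁ + R₂‖R_L = 5747 Ω.
I = 21.2 V / 5747 Ω = 3.69 mA.

I ≈ 3.69 mA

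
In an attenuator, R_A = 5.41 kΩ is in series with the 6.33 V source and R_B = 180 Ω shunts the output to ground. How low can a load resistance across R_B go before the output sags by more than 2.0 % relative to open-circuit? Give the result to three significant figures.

Output resistance R_th = R_A‖R_B = (5410 × 180)/5590 = 174.2 Ω.
The fractional drop is R_th/(R_th + R_L); requiring this ≤ 0.0200 gives R_L ≥ R_th(1/0.0200 − 1) = 174.2 × 49.00 = 8.54 kΩ.

R_L(min) ≈ 8.54 kΩ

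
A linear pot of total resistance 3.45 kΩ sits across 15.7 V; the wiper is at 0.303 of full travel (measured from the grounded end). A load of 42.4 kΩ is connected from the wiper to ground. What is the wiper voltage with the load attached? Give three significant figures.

The wiper splits the pot into (1−α)R = 2.405 kΩ above and αR = 1.045 kΩ below.
Lower section ‖ load = 1.020 kΩ.
V_wiper = 15.7 × 1.020/(2.405 + 1.020) = 4.68 V.

V ≈ 4.68 V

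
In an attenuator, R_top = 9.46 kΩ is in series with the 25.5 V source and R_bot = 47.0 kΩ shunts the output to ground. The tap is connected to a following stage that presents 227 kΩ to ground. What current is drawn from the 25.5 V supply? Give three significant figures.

R_bot‖R_L = 38.94 kΩ, so the source sees R_top + R_bot‖R_L = 48.40 kΩ.
I = 25.5 V / 48.40 kΩ = 0.527 mA.

I ≈ 0.527 mA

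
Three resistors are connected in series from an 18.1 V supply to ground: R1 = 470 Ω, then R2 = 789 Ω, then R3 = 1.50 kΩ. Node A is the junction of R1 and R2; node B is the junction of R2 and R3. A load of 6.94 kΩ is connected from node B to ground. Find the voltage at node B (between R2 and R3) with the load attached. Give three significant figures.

At node B, R3 is in parallel with the load: R3‖R_L = 1233 Ω.
Below node A the resistance is R2 + (R3‖R_L) = 2022 Ω, so V_A = 18.1 × 2022/2492 = 14.69 V.
Then V_B = V_A × (R3‖R_L)/(R2 + R3‖R_L) = 14.69 × 1233/2022 = 8.96 V.

V ≈ 8.96 V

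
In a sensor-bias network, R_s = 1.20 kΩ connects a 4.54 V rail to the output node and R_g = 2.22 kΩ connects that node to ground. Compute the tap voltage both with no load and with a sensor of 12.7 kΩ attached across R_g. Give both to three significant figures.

Open-circuit: V = 4.54 × 2.22/(1.20 + 2.22) = 2.95 V.
With the load, R_g becomes R_g‖R_L = 1.890 kΩ, so V = 4.54 × 1.890/3.090 = 2.78 V.

Unloaded: 2.95 V; loaded: 2.78 V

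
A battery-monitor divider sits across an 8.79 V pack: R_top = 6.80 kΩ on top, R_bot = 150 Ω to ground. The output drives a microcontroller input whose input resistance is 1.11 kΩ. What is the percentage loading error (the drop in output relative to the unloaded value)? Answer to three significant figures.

11.7 %

The divider's output (Thévenin) resistance is R_top‖R_bot = 146.8 Ω.
Fractional drop under load = R_th/(R_th + R_L) = 146.8 / (146.8 + 1110) = 0.1168.
So the output falls by 11.7 %.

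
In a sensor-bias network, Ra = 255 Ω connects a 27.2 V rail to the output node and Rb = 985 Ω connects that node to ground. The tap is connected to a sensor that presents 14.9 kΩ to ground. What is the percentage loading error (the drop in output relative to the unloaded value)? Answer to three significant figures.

The divider's output (Thévenin) resistance is Ra‖Rb = 202.6 Ω.
Fractional drop under load = R_th/(R_th + R_L) = 202.6 / (202.6 + 14900) = 0.01341.
So the output falls by 1.34 %.

1.34 %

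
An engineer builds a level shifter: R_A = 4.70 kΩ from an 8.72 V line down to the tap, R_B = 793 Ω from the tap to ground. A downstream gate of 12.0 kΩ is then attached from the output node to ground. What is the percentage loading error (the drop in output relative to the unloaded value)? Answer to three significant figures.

5.35 %

The divider's output (Thévenin) resistance is R_A‖R_B = 678.5 Ω.
Fractional drop under load = R_th/(R_th + R_L) = 678.5 / (678.5 + 12000) = 0.05352.
So the output falls by 5.35 %.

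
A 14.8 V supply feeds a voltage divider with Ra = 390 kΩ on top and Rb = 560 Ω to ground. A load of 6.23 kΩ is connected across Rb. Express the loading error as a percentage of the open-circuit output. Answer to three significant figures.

8.24 %

Unloaded V = 14.8 × 560/390600 = 0.021221 V.
Loaded: Rb‖R_L = 513.8 Ω, giving V = 14.8 × 513.8/390500 = 0.019473 V.
Drop = (0.021221 − 0.019473) / 0.021221 = 8.24 %.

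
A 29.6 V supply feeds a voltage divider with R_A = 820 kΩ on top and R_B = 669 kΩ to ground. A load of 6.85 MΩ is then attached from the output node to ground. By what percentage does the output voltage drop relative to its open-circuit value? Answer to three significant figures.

The divider's output (Thévenin) resistance is R_A‖R_B = 368.4 kΩ.
Fractional drop under load = R_th/(R_th + R_L) = 368.4 / (368.4 + 6850) = 0.05104.
So the output falls by 5.10 %.

5.10 %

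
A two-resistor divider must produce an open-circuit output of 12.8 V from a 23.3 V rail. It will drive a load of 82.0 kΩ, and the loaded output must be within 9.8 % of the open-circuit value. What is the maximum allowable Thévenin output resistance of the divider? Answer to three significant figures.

R_th ≤ 8.91 kΩ

Loading drop = R_th/(R_th + R_L) ≤ 0.0980, so R_th ≤ R_L · ε/(1−ε) = 82.0 kΩ × 0.0980/0.9020 = 8.91 kΩ.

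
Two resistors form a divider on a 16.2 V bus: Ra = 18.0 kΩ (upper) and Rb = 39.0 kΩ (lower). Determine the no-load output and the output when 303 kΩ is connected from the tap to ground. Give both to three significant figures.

Open-circuit: V = 16.2 × 39.0/(18.0 + 39.0) = 11.1 V.
With the load, Rb becomes Rb‖R_L = 34.55 kΩ, so V = 16.2 × 34.55/52.55 = 10.7 V.

Unloaded: 11.1 V; loaded: 10.7 V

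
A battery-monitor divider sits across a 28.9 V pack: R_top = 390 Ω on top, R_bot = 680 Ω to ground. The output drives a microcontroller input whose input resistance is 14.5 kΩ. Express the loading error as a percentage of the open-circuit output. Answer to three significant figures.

1.68 %

The divider's output (Thévenin) resistance is R_top‖R_bot = 247.9 Ω.
Fractional drop under load = R_th/(R_th + R_L) = 247.9 / (247.9 + 14500) = 0.01681.
So the output falls by 1.68 %.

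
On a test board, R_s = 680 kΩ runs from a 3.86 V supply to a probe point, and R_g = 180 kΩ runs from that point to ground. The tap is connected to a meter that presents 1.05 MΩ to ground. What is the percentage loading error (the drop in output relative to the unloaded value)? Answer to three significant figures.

11.9 %

Unloaded V = 3.86 × 180/860.0 = 0.80791 V.
Loaded: R_g‖R_L = 153.7 kΩ, giving V = 3.86 × 153.7/833.7 = 0.71147 V.
Drop = (0.80791 − 0.71147) / 0.80791 = 11.9 %.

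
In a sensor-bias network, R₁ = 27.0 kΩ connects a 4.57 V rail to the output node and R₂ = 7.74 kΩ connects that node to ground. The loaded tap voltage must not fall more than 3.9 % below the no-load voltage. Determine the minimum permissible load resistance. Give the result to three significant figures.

Output resistance R_th = R₁‖R₂ = (27.0 × 7.74)/34.74 = 6.016 kΩ.
The fractional drop is R_th/(R_th + R_L); requiring this ≤ 0.0390 gives R_L ≥ R_th(1/0.0390 − 1) = 6.016 × 24.64 = 148 kΩ.

R_L(min) ≈ 148 kΩ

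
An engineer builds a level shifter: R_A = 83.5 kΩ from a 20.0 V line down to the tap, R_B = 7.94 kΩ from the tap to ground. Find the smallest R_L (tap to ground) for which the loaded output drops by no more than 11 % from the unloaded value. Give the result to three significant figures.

R_L(min) ≈ 58.7 kΩ

Output resistance R_th = R_A‖R_B = (83.5 × 7.94)/91.44 = 7.251 kΩ.
The fractional drop is R_th/(R_th + R_L); requiring this ≤ 0.110 gives R_L ≥ R_th(1/0.110 − 1) = 7.251 × 8.091 = 58.7 kΩ.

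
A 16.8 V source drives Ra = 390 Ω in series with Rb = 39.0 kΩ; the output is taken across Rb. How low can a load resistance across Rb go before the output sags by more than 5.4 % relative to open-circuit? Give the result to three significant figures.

R_L(min) ≈ 6.76 kΩ

Output resistance R_th = Ra‖Rb = (390 × 39000)/39390 = 386.1 Ω.
The fractional drop is R_th/(R_th + R_L); requiring this ≤ 0.0540 gives R_L ≥ R_th(1/0.0540 − 1) = 386.1 × 17.52 = 6.76 kΩ.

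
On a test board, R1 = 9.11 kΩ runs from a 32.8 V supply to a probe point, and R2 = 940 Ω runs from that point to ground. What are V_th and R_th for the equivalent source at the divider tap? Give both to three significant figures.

V_th = 3.07 V, R_th = 852 Ω

V_th is the open-circuit tap voltage: 32.8 × 940/(9110 + 940) = 3.07 V.
With the supply zeroed, R1 and R2 appear in parallel from the tap: R_th = R1‖R2 = (9110 × 940)/10050 = 852 Ω.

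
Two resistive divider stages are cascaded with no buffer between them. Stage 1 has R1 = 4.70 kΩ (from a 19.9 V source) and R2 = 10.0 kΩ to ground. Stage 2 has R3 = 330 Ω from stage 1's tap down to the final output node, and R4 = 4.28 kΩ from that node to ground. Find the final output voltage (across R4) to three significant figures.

Stage 2 presents R3+R4 = 4610 Ω as a load on stage 1's tap.
Stage 1's lower leg becomes R2‖(R3+R4) = 3155 Ω, so V_mid = 19.9 × 3155/7855 = 7.993 V.
Stage 2 is itself unloaded: V_out = V_mid × R4/(R3+R4) = 7.993 × 4280/4610 = 7.42 V.

V_out ≈ 7.42 V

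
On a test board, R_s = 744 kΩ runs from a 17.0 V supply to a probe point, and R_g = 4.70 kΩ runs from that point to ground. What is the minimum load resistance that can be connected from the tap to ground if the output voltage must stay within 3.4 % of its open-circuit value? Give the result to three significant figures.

Output resistance R_th = R_s‖R_g = (744 × 4.70)/748.7 = 4.670 kΩ.
The fractional drop is R_th/(R_th + R_L); requiring this ≤ 0.0340 gives R_L ≥ R_th(1/0.0340 − 1) = 4.670 × 28.41 = 133 kΩ.

R_L(min) ≈ 133 kΩ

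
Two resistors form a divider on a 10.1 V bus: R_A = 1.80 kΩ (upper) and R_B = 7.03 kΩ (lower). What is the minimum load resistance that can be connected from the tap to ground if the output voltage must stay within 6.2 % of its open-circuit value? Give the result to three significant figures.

Output resistance R_th = R_A‖R_B = (1.80 × 7.03)/8.830 = 1.433 kΩ.
The fractional drop is R_th/(R_th + R_L); requiring this ≤ 0.0620 gives R_L ≥ R_th(1/0.0620 − 1) = 1.433 × 15.13 = 21.7 kΩ.

R_L(min) ≈ 21.7 kΩ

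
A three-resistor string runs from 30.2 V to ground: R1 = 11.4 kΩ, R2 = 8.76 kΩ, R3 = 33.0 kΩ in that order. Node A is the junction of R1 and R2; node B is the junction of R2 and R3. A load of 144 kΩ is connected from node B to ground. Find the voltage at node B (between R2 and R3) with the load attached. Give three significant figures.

V ≈ 17.2 V

At node B, R3 is in parallel with the load: R3‖R_L = 26.85 kΩ.
Below node A the resistance is R2 + (R3‖R_L) = 35.61 kΩ, so V_A = 30.2 × 35.61/47.01 = 22.88 V.
Then V_B = V_A × (R3‖R_L)/(R2 + R3‖R_L) = 22.88 × 26.85/35.61 = 17.2 V.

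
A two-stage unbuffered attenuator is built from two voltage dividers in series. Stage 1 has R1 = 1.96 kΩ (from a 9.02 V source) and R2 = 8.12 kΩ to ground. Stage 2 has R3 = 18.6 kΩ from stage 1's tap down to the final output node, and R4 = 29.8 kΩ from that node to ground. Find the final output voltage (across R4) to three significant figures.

V_out ≈ 4.33 V

Stage 2 presents R3+R4 = 48.40 kΩ as a load on stage 1's tap.
Stage 1's lower leg becomes R2‖(R3+R4) = 6.953 kΩ, so V_mid = 9.02 × 6.953/8.913 = 7.037 V.
Stage 2 is itself unloaded: V_out = V_mid × R4/(R3+R4) = 7.037 × 29.8/48.40 = 4.33 V.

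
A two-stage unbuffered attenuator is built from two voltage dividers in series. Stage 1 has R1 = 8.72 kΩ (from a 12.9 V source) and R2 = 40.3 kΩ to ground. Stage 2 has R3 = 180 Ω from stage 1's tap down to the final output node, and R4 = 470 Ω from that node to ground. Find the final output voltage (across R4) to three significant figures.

V_out ≈ 0.637 V

Stage 2 presents R3+R4 = 650.0 Ω as a load on stage 1's tap.
Stage 1's lower leg becomes R2‖(R3+R4) = 639.7 Ω, so V_mid = 12.9 × 639.7/9360 = 0.8816 V.
Stage 2 is itself unloaded: V_out = V_mid × R4/(R3+R4) = 0.8816 × 470/650.0 = 0.637 V.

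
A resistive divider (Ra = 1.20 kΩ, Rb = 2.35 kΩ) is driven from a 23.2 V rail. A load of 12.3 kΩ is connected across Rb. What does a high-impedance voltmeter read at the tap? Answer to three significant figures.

The load sits in parallel with Rb: Rb‖R_L = (2.35 × 12.3) / (2.35 + 12.3) = 1.973 kΩ.
V_out = 23.2 × 1.973 / (1.20 + 1.973) = 23.2 × 1.973/3.173 = 14.4 V.

V_out ≈ 14.4 V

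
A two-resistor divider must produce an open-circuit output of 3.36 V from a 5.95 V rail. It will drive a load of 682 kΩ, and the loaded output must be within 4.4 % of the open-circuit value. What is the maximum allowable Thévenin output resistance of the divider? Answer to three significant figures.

R_th ≤ 31.4 kΩ

Loading drop = R_th/(R_th + R_L) ≤ 0.0440, so R_th ≤ R_L · ε/(1−ε) = 682 kΩ × 0.0440/0.9560 = 31.4 kΩ.
(Any R1, R2 with R2/(R1+R2) = 0.565 and R1‖R2 ≤ 31.4 kΩ will meet the spec.)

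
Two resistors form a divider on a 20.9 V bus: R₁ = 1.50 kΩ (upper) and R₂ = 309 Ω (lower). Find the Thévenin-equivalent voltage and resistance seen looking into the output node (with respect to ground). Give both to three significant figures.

V_th = 3.57 V, R_th = 256 Ω

V_th is the open-circuit tap voltage: 20.9 × 309/(1500 + 309) = 3.57 V.
With the supply zeroed, R₁ and R₂ appear in parallel from the tap: R_th = R₁‖R₂ = (1500 × 309)/1809 = 256 Ω.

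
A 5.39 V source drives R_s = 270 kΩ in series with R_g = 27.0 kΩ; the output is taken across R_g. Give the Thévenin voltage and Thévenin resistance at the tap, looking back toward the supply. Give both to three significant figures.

V_th is the open-circuit tap voltage: 5.39 × 27.0/(270 + 27.0) = 0.490 V.
With the supply zeroed, R_s and R_g appear in parallel from the tap: R_th = R_s‖R_g = (270 × 27.0)/297.0 = 24.5 kΩ.

V_th = 0.490 V, R_th = 24.5 kΩ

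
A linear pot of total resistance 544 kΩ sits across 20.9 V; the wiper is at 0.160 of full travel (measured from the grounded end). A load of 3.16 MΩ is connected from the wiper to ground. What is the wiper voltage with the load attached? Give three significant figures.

The wiper splits the pot into (1−α)R = 457.0 kΩ above and αR = 87.04 kΩ below.
Lower section ‖ load = 84.71 kΩ.
V_wiper = 20.9 × 84.71/(457.0 + 84.71) = 3.27 V.

V ≈ 3.27 V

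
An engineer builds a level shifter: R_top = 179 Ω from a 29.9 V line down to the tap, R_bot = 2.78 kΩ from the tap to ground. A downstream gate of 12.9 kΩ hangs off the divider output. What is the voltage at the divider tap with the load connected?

V_out ≈ 27.7 V

The load sits in parallel with R_bot: R_bot‖R_L = (2780 × 12900) / (2780 + 12900) = 2287 Ω.
V_out = 29.9 × 2287 / (179 + 2287) = 29.9 × 2287/2466 = 27.7 V.
(Unloaded it would have been 28.1 V.)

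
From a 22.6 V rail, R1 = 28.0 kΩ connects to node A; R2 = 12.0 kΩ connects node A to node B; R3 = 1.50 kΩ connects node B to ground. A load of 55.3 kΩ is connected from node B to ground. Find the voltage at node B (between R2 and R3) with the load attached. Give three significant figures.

V ≈ 0.796 V

At node B, R3 is in parallel with the load: R3‖R_L = 1.460 kΩ.
Below node A the resistance is R2 + (R3‖R_L) = 13.46 kΩ, so V_A = 22.6 × 13.46/41.46 = 7.337 V.
Then V_B = V_A × (R3‖R_L)/(R2 + R3‖R_L) = 7.337 × 1.460/13.46 = 0.796 V.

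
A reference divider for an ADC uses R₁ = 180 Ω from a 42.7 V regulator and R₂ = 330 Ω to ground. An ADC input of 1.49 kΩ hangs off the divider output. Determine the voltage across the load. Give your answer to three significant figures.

The load sits in parallel with R₂: R₂‖R_L = (330 × 1490) / (330 + 1490) = 270.2 Ω.
V_out = 42.7 × 270.2 / (180 + 270.2) = 42.7 × 270.2/450.2 = 25.6 V.
(Unloaded it would have been 27.6 V.)

V_out ≈ 25.6 V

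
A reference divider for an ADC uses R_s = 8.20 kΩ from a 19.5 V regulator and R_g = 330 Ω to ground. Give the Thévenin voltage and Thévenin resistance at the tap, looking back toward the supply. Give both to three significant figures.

V_th = 0.754 V, R_th = 317 Ω

V_th is the open-circuit tap voltage: 19.5 × 330/(8200 + 330) = 0.754 V.
With the supply zeroed, R_s and R_g appear in parallel from the tap: R_th = R_s‖R_g = (8200 × 330)/8530 = 317 Ω.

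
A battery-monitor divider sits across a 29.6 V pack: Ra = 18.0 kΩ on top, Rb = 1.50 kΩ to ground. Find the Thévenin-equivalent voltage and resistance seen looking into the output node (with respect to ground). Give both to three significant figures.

V_th = 2.28 V, R_th = 1.38 kΩ

V_th is the open-circuit tap voltage: 29.6 × 1.50/(18.0 + 1.50) = 2.28 V.
With the supply zeroed, Ra and Rb appear in parallel from the tap: R_th = Ra‖Rb = (18.0 × 1.50)/19.50 = 1.38 kΩ.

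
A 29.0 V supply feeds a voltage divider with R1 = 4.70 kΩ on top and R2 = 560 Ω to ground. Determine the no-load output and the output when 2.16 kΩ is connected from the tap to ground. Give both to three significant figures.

Unloaded: 3.09 V; loaded: 2.51 V

Open-circuit: V = 29.0 × 560/(4700 + 560) = 3.09 V.
With the load, R2 becomes R2‖R_L = 444.7 Ω, so V = 29.0 × 444.7/5145 = 2.51 V.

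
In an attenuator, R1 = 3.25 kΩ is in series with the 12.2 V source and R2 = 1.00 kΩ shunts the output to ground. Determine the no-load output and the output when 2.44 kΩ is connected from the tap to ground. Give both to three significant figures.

Open-circuit: V = 12.2 × 1.00/(3.25 + 1.00) = 2.87 V.
With the load, R2 becomes R2‖R_L = 0.7093 kΩ, so V = 12.2 × 0.7093/3.959 = 2.19 V.

Unloaded: 2.87 V; loaded: 2.19 V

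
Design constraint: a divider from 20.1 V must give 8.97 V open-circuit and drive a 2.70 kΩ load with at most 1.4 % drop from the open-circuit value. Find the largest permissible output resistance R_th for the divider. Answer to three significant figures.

R_th ≤ 38.3 Ω

Loading drop = R_th/(R_th + R_L) ≤ 0.0140, so R_th ≤ R_L · ε/(1−ε) = 2.70 kΩ × 0.0140/0.9860 = 38.3 Ω.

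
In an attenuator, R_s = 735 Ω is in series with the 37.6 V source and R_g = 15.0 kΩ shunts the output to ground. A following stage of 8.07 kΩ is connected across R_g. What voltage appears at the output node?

V_out ≈ 33.0 V

The load sits in parallel with R_g: R_g‖R_L = (15000 × 8070) / (15000 + 8070) = 5247 Ω.
V_out = 37.6 × 5247 / (735 + 5247) = 37.6 × 5247/5982 = 33.0 V.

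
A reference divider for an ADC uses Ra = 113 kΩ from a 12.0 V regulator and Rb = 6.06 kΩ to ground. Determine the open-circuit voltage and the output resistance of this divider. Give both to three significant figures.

V_th = 0.611 V, R_th = 5.75 kΩ

V_th is the open-circuit tap voltage: 12.0 × 6.06/(113 + 6.06) = 0.611 V.
With the supply zeroed, Ra and Rb appear in parallel from the tap: R_th = Ra‖Rb = (113 × 6.06)/119.1 = 5.75 kΩ.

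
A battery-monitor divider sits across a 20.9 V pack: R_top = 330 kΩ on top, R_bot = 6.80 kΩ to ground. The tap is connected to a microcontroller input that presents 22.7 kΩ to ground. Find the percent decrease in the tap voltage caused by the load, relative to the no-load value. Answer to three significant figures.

22.7 %

The divider's output (Thévenin) resistance is R_top‖R_bot = 6.663 kΩ.
Fractional drop under load = R_th/(R_th + R_L) = 6.663 / (6.663 + 22.7) = 0.2269.
So the output falls by 22.7 %.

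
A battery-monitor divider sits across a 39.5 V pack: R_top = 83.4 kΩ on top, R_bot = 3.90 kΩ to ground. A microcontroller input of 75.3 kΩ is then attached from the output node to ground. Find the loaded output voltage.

The load sits in parallel with R_bot: R_bot‖R_L = (3.90 × 75.3) / (3.90 + 75.3) = 3.708 kΩ.
V_out = 39.5 × 3.708 / (83.4 + 3.708) = 39.5 × 3.708/87.11 = 1.68 V.

V_out ≈ 1.68 V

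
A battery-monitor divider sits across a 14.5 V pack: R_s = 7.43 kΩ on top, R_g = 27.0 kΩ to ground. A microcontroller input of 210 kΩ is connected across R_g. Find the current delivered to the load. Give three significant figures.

I_L ≈ 0.0527 mA

R_g‖R_L = 23.92 kΩ; V_out = 14.5 × 23.92/31.35 = 11.06 V.
I_L = V_out / R_L = 11.06 / 210 kΩ = 0.0527 mA.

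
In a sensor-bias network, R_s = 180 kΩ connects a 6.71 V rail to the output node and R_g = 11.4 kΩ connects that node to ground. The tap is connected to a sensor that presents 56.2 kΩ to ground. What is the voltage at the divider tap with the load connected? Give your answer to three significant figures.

The load sits in parallel with R_g: R_g‖R_L = (11.4 × 56.2) / (11.4 + 56.2) = 9.478 kΩ.
V_out = 6.71 × 9.478 / (180 + 9.478) = 6.71 × 9.478/189.5 = 0.336 V.

V_out ≈ 0.336 V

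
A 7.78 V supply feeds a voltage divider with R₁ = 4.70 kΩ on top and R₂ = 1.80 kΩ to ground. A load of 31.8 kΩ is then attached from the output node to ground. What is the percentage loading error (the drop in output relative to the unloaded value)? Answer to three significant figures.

The divider's output (Thévenin) resistance is R₁‖R₂ = 1.302 kΩ.
Fractional drop under load = R_th/(R_th + R_L) = 1.302 / (1.302 + 31.8) = 0.03932.
So the output falls by 3.93 %.

3.93 %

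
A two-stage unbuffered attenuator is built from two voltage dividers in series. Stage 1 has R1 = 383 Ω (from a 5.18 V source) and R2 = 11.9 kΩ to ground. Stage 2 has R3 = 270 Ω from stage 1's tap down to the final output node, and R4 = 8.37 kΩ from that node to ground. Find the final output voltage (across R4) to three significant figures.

Stage 2 presents R3+R4 = 8640 Ω as a load on stage 1's tap.
Stage 1's lower leg becomes R2‖(R3+R4) = 5006 Ω, so V_mid = 5.18 × 5006/5389 = 4.812 V.
Stage 2 is itself unloaded: V_out = V_mid × R4/(R3+R4) = 4.812 × 8370/8640 = 4.66 V.

V_out ≈ 4.66 V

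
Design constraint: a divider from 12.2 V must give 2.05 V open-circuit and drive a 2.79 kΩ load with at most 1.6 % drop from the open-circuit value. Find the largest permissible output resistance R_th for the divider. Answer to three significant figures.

Loading drop = R_th/(R_th + R_L) ≤ 0.0160, so R_th ≤ R_L · ε/(1−ε) = 2.79 kΩ × 0.0160/0.9840 = 45.4 Ω.

R_th ≤ 45.4 Ω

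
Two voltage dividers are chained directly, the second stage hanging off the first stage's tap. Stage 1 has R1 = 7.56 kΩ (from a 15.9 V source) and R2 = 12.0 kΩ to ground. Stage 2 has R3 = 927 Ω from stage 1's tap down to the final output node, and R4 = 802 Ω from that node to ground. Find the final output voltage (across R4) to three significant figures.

V_out ≈ 1.23 V

Stage 2 presents R3+R4 = 1729 Ω as a load on stage 1's tap.
Stage 1's lower leg becomes R2‖(R3+R4) = 1511 Ω, so V_mid = 15.9 × 1511/9071 = 2.649 V.
Stage 2 is itself unloaded: V_out = V_mid × R4/(R3+R4) = 2.649 × 802/1729 = 1.23 V.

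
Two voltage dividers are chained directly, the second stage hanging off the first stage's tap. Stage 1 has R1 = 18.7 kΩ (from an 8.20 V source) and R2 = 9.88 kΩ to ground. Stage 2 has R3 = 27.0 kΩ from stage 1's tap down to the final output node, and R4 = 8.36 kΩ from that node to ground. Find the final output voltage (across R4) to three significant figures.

Stage 2 presents R3+R4 = 35.36 kΩ as a load on stage 1's tap.
Stage 1's lower leg becomes R2‖(R3+R4) = 7.722 kΩ, so V_mid = 8.20 × 7.722/26.42 = 2.397 V.
Stage 2 is itself unloaded: V_out = V_mid × R4/(R3+R4) = 2.397 × 8.36/35.36 = 0.567 V.

V_out ≈ 0.567 V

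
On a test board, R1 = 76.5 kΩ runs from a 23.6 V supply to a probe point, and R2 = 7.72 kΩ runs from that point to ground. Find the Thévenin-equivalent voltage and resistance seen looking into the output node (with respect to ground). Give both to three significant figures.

V_th is the open-circuit tap voltage: 23.6 × 7.72/(76.5 + 7.72) = 2.16 V.
With the supply zeroed, R1 and R2 appear in parallel from the tap: R_th = R1‖R2 = (76.5 × 7.72)/84.22 = 7.01 kΩ.

V_th = 2.16 V, R_th = 7.01 kΩ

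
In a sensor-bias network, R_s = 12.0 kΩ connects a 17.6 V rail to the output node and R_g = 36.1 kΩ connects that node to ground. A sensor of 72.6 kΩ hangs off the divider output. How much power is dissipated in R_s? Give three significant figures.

P ≈ 2.85 mW

Total resistance from the source is R_s + (R_g‖R_L) = 36.11 kΩ, so I = 17.6/36.11 kΩ = 0.4874 mA.
P = I²·R_s = (0.4874 mA)² × 12.0 kΩ = 2.85 mW.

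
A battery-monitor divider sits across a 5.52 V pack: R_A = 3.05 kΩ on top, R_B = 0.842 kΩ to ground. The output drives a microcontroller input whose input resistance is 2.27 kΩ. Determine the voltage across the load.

The load sits in parallel with R_B: R_B‖R_L = (842 × 2270) / (842 + 2270) = 614.2 Ω.
V_out = 5.52 × 614.2 / (3050 + 614.2) = 5.52 × 614.2/3664 = 0.925 V.

V_out ≈ 0.925 V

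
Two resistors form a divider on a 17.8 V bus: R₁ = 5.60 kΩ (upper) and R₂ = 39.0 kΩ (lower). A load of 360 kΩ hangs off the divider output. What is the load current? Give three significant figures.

I_L ≈ 0.0427 mA

R₂‖R_L = 35.19 kΩ; V_out = 17.8 × 35.19/40.79 = 15.36 V.
I_L = V_out / R_L = 15.36 / 360 kΩ = 0.0427 mA.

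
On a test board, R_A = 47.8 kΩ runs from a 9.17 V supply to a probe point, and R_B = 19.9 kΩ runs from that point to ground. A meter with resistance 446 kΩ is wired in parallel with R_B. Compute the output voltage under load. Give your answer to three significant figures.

V_out ≈ 2.61 V

The load sits in parallel with R_B: R_B‖R_L = (19.9 × 446) / (19.9 + 446) = 19.05 kΩ.
V_out = 9.17 × 19.05 / (47.8 + 19.05) = 9.17 × 19.05/66.85 = 2.61 V.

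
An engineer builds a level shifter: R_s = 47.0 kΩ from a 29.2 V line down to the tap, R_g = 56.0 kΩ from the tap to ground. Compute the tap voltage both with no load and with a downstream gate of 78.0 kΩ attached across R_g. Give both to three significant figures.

Unloaded: 15.9 V; loaded: 12.0 V

Open-circuit: V = 29.2 × 56.0/(47.0 + 56.0) = 15.9 V.
With the load, R_g becomes R_g‖R_L = 32.60 kΩ, so V = 29.2 × 32.60/79.60 = 12.0 V.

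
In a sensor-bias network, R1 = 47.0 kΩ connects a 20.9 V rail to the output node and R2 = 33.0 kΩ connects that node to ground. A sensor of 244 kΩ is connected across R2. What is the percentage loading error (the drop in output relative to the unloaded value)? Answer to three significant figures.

7.36 %

The divider's output (Thévenin) resistance is R1‖R2 = 19.39 kΩ.
Fractional drop under load = R_th/(R_th + R_L) = 19.39 / (19.39 + 244) = 0.07361.
So the output falls by 7.36 %.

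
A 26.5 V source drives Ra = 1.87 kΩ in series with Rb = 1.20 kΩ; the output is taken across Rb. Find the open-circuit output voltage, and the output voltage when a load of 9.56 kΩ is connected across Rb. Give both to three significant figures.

Open-circuit: V = 26.5 × 1.20/(1.87 + 1.20) = 10.4 V.
With the load, Rb becomes Rb‖R_L = 1.066 kΩ, so V = 26.5 × 1.066/2.936 = 9.62 V.

Unloaded: 10.4 V; loaded: 9.62 V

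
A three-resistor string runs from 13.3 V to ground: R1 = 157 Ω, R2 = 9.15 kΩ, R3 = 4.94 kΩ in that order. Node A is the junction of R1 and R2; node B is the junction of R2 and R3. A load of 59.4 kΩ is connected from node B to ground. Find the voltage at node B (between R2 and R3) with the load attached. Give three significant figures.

V ≈ 4.37 V

At node B, R3 is in parallel with the load: R3‖R_L = 4561 Ω.
Below node A the resistance is R2 + (R3‖R_L) = 13710 Ω, so V_A = 13.3 × 13710/13870 = 13.15 V.
Then V_B = V_A × (R3‖R_L)/(R2 + R3‖R_L) = 13.15 × 4561/13710 = 4.37 V.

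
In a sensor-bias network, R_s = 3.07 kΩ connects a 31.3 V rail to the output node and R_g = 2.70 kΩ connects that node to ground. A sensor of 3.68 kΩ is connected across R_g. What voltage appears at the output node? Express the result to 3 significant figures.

V_out ≈ 10.5 V

The load sits in parallel with R_g: R_g‖R_L = (2.70 × 3.68) / (2.70 + 3.68) = 1.557 kΩ.
V_out = 31.3 × 1.557 / (3.07 + 1.557) = 31.3 × 1.557/4.627 = 10.5 V.
(Unloaded it would have been 14.6 V.)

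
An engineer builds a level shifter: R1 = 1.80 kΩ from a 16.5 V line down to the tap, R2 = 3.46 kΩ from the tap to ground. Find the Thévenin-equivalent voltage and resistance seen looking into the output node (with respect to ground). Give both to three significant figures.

V_th is the open-circuit tap voltage: 16.5 × 3.46/(1.80 + 3.46) = 10.9 V.
With the supply zeroed, R1 and R2 appear in parallel from the tap: R_th = R1‖R2 = (1.80 × 3.46)/5.260 = 1.18 kΩ.

V_th = 10.9 V, R_th = 1.18 kΩ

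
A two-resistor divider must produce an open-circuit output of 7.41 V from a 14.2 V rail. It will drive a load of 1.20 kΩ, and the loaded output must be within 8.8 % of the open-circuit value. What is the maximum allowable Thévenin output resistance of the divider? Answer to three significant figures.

R_th ≤ 116 Ω

Loading drop = R_th/(R_th + R_L) ≤ 0.0880, so R_th ≤ R_L · ε/(1−ε) = 1.20 kΩ × 0.0880/0.9120 = 116 Ω.
(Any R1, R2 with R2/(R1+R2) = 0.522 and R1‖R2 ≤ 116 Ω will meet the spec.)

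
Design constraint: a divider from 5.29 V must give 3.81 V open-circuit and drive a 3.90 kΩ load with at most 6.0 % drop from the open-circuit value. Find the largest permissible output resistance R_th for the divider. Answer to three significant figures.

R_th ≤ 249 Ω

Loading drop = R_th/(R_th + R_L) ≤ 0.0600, so R_th ≤ R_L · ε/(1−ε) = 3.90 kΩ × 0.0600/0.9400 = 249 Ω.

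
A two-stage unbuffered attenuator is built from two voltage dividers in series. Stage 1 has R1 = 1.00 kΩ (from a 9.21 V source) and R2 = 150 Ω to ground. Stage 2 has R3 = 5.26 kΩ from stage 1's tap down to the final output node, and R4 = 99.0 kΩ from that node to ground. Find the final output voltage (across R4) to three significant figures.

Stage 2 presents R3+R4 = 104300 Ω as a load on stage 1's tap.
Stage 1's lower leg becomes R2‖(R3+R4) = 149.8 Ω, so V_mid = 9.21 × 149.8/1150 = 1.200 V.
Stage 2 is itself unloaded: V_out = V_mid × R4/(R3+R4) = 1.200 × 99000/104300 = 1.14 V.

V_out ≈ 1.14 V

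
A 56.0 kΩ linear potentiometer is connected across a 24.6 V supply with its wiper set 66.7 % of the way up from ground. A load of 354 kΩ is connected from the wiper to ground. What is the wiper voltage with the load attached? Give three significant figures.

V ≈ 15.9 V

The wiper splits the pot into (1−α)R = 18.65 kΩ above and αR = 37.35 kΩ below.
Lower section ‖ load = 33.79 kΩ.
V_wiper = 24.6 × 33.79/(18.65 + 33.79) = 15.9 V.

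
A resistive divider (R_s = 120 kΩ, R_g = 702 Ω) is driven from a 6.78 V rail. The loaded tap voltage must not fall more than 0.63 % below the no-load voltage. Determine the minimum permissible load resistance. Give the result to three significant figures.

R_L(min) ≈ 110 kΩ

Output resistance R_th = R_s‖R_g = (120000 × 702)/120700 = 697.9 Ω.
The fractional drop is R_th/(R_th + R_L); requiring this ≤ 0.00630 gives R_L ≥ R_th(1/0.00630 − 1) = 697.9 × 157.7 = 110 kΩ.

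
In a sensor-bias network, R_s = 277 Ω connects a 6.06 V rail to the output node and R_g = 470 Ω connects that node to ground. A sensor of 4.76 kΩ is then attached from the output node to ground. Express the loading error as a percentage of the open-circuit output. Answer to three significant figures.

3.53 %

The divider's output (Thévenin) resistance is R_s‖R_g = 174.3 Ω.
Fractional drop under load = R_th/(R_th + R_L) = 174.3 / (174.3 + 4760) = 0.03532.
So the output falls by 3.53 %.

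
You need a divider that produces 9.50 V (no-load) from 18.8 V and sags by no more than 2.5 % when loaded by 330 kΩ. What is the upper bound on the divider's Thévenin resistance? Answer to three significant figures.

Loading drop = R_th/(R_th + R_L) ≤ 0.0250, so R_th ≤ R_L · ε/(1−ε) = 330 kΩ × 0.0250/0.9750 = 8.46 kΩ.
(Any R1, R2 with R2/(R1+R2) = 0.505 and R1‖R2 ≤ 8.46 kΩ will meet the spec.)

R_th ≤ 8.46 kΩ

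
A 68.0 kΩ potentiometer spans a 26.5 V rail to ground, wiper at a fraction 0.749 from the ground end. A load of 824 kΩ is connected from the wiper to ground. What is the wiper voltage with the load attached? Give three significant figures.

V ≈ 19.5 V

The wiper splits the pot into (1−α)R = 17.07 kΩ above and αR = 50.93 kΩ below.
Lower section ‖ load = 47.97 kΩ.
V_wiper = 26.5 × 47.97/(17.07 + 47.97) = 19.5 V.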